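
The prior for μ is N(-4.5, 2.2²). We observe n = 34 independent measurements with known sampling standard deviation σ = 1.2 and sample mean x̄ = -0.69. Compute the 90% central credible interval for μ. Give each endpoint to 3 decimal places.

Posterior precision = 1/2.2² + 34/1.2² = 0.2066 + 23.6111 = 23.8177, so posterior SD = 0.2049.
Posterior mean = (-4.5/2.2² + 34·-0.69/1.2²) / 23.8177 = -0.7231.
Interval: -0.7231 ± 1.645 × 0.2049 → [-1.060, -0.386].

[-1.060, -0.386]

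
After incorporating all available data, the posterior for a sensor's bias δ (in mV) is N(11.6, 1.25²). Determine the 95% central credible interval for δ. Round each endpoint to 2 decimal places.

[9.15, 14.05]

The posterior is symmetric, so the 95% equal-tailed interval is δ = 11.6 ± z·1.25 with z = 1.960.
Half-width: 1.960 × 1.25 = 2.45.
11.6 − 2.45 = 9.15; 11.6 + 2.45 = 14.05.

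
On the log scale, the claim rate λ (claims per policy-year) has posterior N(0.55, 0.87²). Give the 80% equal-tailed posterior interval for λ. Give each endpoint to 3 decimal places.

[0.568, 5.285]

On the log scale the 80% interval is 0.55 ± 1.282 × 0.87 = [-0.5649, 1.6649].
Exponentiate: [e^-0.5649, e^1.6649] = [0.568, 5.285].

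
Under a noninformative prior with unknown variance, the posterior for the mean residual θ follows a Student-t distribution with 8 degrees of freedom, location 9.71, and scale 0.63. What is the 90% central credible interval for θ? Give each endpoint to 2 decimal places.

[8.54, 10.88]

The t_8 distribution is symmetric; the 90% interval is 9.71 ± t·0.63 with t_{0.95,8} = 1.860.
Half-width: 1.860 × 0.63 = 1.17.
9.71 − 1.17 = 8.54; 9.71 + 1.17 = 10.88.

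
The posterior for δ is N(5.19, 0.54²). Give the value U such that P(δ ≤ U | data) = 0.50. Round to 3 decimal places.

5.190

Need U with P(δ ≤ U) = 0.50: U = 5.19 + z_{0.5}·0.54.
z = 0.000; U = 5.19 + 0.000 × 0.54 = 5.190.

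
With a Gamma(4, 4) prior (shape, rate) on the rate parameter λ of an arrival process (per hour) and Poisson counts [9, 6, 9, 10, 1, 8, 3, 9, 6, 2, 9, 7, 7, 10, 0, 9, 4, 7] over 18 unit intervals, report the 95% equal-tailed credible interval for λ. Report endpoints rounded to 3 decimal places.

[4.522, 6.473]

Posterior: Gamma(4+116, 4+18) = Gamma(120, 22) (shape, rate).
Equal-tailed 95% interval: Gamma(120, 22) quantiles at 0.025 and 0.975.
Posterior mean ≈ 5.455, SD ≈ 0.498; a Normal approximation gives roughly [4.479, 6.430].
Exact: lower = 4.522; upper = 6.473.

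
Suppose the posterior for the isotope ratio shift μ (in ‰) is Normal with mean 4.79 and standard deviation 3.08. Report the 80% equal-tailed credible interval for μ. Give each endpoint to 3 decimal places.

[0.843, 8.737]

The posterior is symmetric, so the 80% equal-tailed interval is μ = 4.79 ± z·3.08 with z = 1.282.
Half-width: 1.282 × 3.08 = 3.947.
4.79 − 3.947 = 0.843; 4.79 + 3.947 = 8.737.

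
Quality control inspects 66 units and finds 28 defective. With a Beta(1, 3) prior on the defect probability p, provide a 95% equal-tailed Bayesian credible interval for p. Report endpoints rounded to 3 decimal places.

Posterior: Beta(1+28, 3+38) = Beta(29, 41).
Equal-tailed 95% interval: the 0.025 and 0.975 quantiles of Beta(29, 41).
Posterior mean ≈ 0.414, SD ≈ 0.058; a Normal approximation gives roughly [0.300, 0.529].
Exact: F⁻¹(0.025) = 0.302; F⁻¹(0.975) = 0.531.

[0.302, 0.531]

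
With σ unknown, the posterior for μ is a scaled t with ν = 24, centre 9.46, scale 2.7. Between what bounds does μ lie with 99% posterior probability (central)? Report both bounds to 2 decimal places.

The t_24 distribution is symmetric; the 99% interval is 9.46 ± t·2.7 with t_{0.995,24} = 2.797.
Half-width: 2.797 × 2.7 = 7.55.
9.46 − 7.55 = 1.91; 9.46 + 7.55 = 17.01.

[1.91, 17.01]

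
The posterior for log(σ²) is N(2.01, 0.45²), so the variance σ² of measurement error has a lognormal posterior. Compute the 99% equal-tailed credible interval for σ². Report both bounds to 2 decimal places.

[2.34, 23.79]

On the log scale the 99% interval is 2.01 ± 2.576 × 0.45 = [0.8509, 3.1691].
Exponentiate: [e^0.8509, e^3.1691] = [2.34, 23.79].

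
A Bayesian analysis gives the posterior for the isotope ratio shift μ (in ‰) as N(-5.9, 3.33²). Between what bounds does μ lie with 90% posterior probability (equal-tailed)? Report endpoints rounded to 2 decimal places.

[-11.38, -0.42]

The posterior is symmetric, so the 90% equal-tailed interval is μ = -5.9 ± z·3.33 with z = 1.645.
Half-width: 1.645 × 3.33 = 5.48.
-5.9 − 5.48 = -11.38; -5.9 + 5.48 = -0.42.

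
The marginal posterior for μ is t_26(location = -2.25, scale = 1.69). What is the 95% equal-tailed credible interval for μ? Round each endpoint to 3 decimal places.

The t_26 distribution is symmetric; the 95% interval is -2.25 ± t·1.69 with t_{0.975,26} = 2.056.
Half-width: 2.056 × 1.69 = 3.474.
-2.25 − 3.474 = -5.724; -2.25 + 3.474 = 1.224.

[-5.724, 1.224]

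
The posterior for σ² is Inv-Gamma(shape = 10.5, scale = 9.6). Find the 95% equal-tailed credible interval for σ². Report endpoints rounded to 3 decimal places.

[0.541, 1.867]

Inverse-Gamma(10.5, 9.6) quantiles: F⁻¹(0.025) and F⁻¹(0.975).
Equivalently, 1/σ² ~ Gamma(10.5, rate = 9.6); invert its 0.975 and 0.025 quantiles.
Posterior mean ≈ 1.011, SD ≈ 0.347; a Normal approximation gives roughly [0.331, 1.690].
Exact: lower = 0.541; upper = 1.867.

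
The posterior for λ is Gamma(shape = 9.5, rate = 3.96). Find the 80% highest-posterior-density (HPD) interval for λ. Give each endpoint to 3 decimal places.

[1.329, 3.245]

The posterior is unimodal and skewed, so the HPD interval has equal density at both endpoints and is the shortest 80% interval.
Solving f(1.329) = f(3.245) with F(3.245) − F(1.329) = 0.80 gives [1.329, 3.245].
For comparison, the equal-tailed interval is [1.471, 3.435]; the HPD is narrower and shifted toward the mode.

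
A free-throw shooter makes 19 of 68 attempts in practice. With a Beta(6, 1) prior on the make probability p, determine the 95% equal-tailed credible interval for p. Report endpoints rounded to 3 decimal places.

Posterior: Beta(6+19, 1+49) = Beta(25, 50).
Equal-tailed 95% interval: the 0.025 and 0.975 quantiles of Beta(25, 50).
Posterior mean ≈ 0.333, SD ≈ 0.054; a Normal approximation gives roughly [0.227, 0.439].
Exact: F⁻¹(0.025) = 0.232; F⁻¹(0.975) = 0.443.

[0.232, 0.443]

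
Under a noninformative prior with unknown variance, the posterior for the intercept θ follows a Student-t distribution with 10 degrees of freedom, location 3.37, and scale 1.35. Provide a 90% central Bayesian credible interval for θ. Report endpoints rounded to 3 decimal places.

[0.923, 5.817]

The t_10 distribution is symmetric; the 90% interval is 3.37 ± t·1.35 with t_{0.95,10} = 1.812.
Half-width: 1.812 × 1.35 = 2.447.
3.37 − 2.447 = 0.923; 3.37 + 2.447 = 5.817.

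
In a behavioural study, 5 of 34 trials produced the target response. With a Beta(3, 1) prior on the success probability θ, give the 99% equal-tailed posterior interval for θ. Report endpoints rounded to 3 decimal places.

Posterior: Beta(3+5, 1+29) = Beta(8, 30).
Equal-tailed 99% interval: the 0.005 and 0.995 quantiles of Beta(8, 30).
Posterior mean ≈ 0.211, SD ≈ 0.065; a Normal approximation gives roughly [0.042, 0.379].
Exact: F⁻¹(0.005) = 0.074; F⁻¹(0.995) = 0.402.

[0.074, 0.402]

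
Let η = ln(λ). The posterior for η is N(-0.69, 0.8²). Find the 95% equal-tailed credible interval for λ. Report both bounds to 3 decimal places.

[0.105, 2.406]

On the log scale the 95% interval is -0.69 ± 1.960 × 0.8 = [-2.2580, 0.8780].
Exponentiate: [e^-2.2580, e^0.8780] = [0.105, 2.406].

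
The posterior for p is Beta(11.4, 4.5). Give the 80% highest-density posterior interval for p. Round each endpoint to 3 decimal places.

The posterior is unimodal and skewed, so the HPD interval has equal density at both endpoints and is the shortest 80% interval.
Solving f(0.591) = f(0.870) with F(0.870) − F(0.591) = 0.80 gives [0.591, 0.870].
For comparison, the equal-tailed interval is [0.569, 0.853]; the HPD is narrower and shifted toward the mode.

[0.591, 0.870]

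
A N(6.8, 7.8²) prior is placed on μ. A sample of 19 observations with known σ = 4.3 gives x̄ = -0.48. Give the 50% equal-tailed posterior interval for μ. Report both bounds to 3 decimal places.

[-1.026, 0.295]

Posterior precision = 1/7.8² + 19/4.3² = 0.0164 + 1.0276 = 1.0440, so posterior SD = 0.9787.
Posterior mean = (6.8/7.8² + 19·-0.48/4.3²) / 1.0440 = -0.3654.
Interval: -0.3654 ± 0.674 × 0.9787 → [-1.026, 0.295].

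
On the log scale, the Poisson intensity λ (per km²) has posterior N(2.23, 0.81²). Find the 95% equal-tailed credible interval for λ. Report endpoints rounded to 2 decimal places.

On the log scale the 95% interval is 2.23 ± 1.960 × 0.81 = [0.6424, 3.8176].
Exponentiate: [e^0.6424, e^3.8176] = [1.90, 45.49].

[1.90, 45.49]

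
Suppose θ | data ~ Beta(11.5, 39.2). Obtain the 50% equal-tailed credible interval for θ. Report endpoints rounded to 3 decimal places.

Posterior: Beta(11.5, 39.2).
Equal-tailed 50% interval: the 0.25 and 0.75 quantiles of Beta(11.5, 39.2).
Posterior mean ≈ 0.227, SD ≈ 0.058; a Normal approximation gives roughly [0.188, 0.266].
Exact: F⁻¹(0.25) = 0.185; F⁻¹(0.75) = 0.264.

[0.185, 0.264]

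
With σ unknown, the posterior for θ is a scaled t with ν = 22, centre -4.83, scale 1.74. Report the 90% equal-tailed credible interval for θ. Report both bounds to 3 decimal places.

The t_22 distribution is symmetric; the 90% interval is -4.83 ± t·1.74 with t_{0.95,22} = 1.717.
Half-width: 1.717 × 1.74 = 2.988.
-4.83 − 2.988 = -7.818; -4.83 + 2.988 = -1.842.

[-7.818, -1.842]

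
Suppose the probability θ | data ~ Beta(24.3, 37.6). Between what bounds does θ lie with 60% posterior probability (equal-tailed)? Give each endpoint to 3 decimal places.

Posterior: Beta(24.3, 37.6).
Equal-tailed 60% interval: the 0.2 and 0.8 quantiles of Beta(24.3, 37.6).
Posterior mean ≈ 0.393, SD ≈ 0.062; a Normal approximation gives roughly [0.341, 0.444].
Exact: F⁻¹(0.2) = 0.340; F⁻¹(0.8) = 0.445.

[0.340, 0.445]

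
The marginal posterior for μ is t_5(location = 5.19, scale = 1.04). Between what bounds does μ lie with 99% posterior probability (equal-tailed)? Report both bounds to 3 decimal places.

[0.997, 9.383]

The t_5 distribution is symmetric; the 99% interval is 5.19 ± t·1.04 with t_{0.995,5} = 4.032.
Half-width: 4.032 × 1.04 = 4.193.
5.19 − 4.193 = 0.997; 5.19 + 4.193 = 9.383.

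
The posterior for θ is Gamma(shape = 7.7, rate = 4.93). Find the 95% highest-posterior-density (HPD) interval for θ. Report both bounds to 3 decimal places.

[0.565, 2.682]

The posterior is unimodal and skewed, so the HPD interval has equal density at both endpoints and is the shortest 95% interval.
Solving f(0.565) = f(2.682) with F(2.682) − F(0.565) = 0.95 gives [0.565, 2.682].
For comparison, the equal-tailed interval is [0.661, 2.843]; the HPD is narrower and shifted toward the mode.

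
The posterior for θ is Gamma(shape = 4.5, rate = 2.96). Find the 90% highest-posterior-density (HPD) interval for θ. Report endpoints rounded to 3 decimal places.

[0.411, 2.587]

The posterior is unimodal and skewed, so the HPD interval has equal density at both endpoints and is the shortest 90% interval.
Solving f(0.411) = f(2.587) with F(2.587) − F(0.411) = 0.90 gives [0.411, 2.587].
For comparison, the equal-tailed interval is [0.562, 2.858]; the HPD is narrower and shifted toward the mode.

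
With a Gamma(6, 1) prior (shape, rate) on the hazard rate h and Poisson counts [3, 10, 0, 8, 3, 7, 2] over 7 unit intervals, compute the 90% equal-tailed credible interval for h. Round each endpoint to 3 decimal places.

[3.666, 6.226]

Posterior: Gamma(6+33, 1+7) = Gamma(39, 8) (shape, rate).
Equal-tailed 90% interval: Gamma(39, 8) quantiles at 0.05 and 0.95.
Posterior mean ≈ 4.875, SD ≈ 0.781; a Normal approximation gives roughly [3.591, 6.159].
Exact: lower = 3.666; upper = 6.226.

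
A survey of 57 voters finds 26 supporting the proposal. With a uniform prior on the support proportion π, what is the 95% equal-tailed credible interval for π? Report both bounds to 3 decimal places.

[0.333, 0.585]

Posterior: Beta(1+26, 1+31) = Beta(27, 32).
Equal-tailed 95% interval: the 0.025 and 0.975 quantiles of Beta(27, 32).
Posterior mean ≈ 0.458, SD ≈ 0.064; a Normal approximation gives roughly [0.332, 0.584].
Exact: F⁻¹(0.025) = 0.333; F⁻¹(0.975) = 0.585.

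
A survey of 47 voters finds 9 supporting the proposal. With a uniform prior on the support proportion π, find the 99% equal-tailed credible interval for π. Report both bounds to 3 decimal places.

[0.082, 0.370]

Posterior: Beta(1+9, 1+38) = Beta(10, 39).
Equal-tailed 99% interval: the 0.005 and 0.995 quantiles of Beta(10, 39).
Posterior mean ≈ 0.204, SD ≈ 0.057; a Normal approximation gives roughly [0.057, 0.351].
Exact: F⁻¹(0.005) = 0.082; F⁻¹(0.995) = 0.370.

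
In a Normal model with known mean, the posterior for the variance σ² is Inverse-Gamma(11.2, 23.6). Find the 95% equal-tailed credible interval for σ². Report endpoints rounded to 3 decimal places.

[1.265, 4.190]

Inverse-Gamma(11.2, 23.6) quantiles: F⁻¹(0.025) and F⁻¹(0.975).
Equivalently, 1/σ² ~ Gamma(11.2, rate = 23.6); invert its 0.975 and 0.025 quantiles.
Posterior mean ≈ 2.314, SD ≈ 0.763; a Normal approximation gives roughly [0.819, 3.809].
Exact: lower = 1.265; upper = 4.190.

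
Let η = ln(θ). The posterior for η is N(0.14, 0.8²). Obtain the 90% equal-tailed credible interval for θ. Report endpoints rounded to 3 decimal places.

On the log scale the 90% interval is 0.14 ± 1.645 × 0.8 = [-1.1759, 1.4559].
Exponentiate: [e^-1.1759, e^1.4559] = [0.309, 4.288].

[0.309, 4.288]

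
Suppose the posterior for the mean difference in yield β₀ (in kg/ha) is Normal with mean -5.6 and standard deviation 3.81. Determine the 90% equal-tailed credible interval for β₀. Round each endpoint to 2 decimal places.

The posterior is symmetric, so the 90% equal-tailed interval is β₀ = -5.6 ± z·3.81 with z = 1.645.
Half-width: 1.645 × 3.81 = 6.27.
-5.6 − 6.27 = -11.87; -5.6 + 6.27 = 0.67.

[-11.87, 0.67]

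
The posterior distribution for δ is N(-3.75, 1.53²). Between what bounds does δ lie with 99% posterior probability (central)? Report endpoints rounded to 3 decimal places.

The posterior is symmetric, so the 99% equal-tailed interval is δ = -3.75 ± z·1.53 with z = 2.576.
Half-width: 2.576 × 1.53 = 3.941.
-3.75 − 3.941 = -7.691; -3.75 + 3.941 = 0.191.

[-7.691, 0.191]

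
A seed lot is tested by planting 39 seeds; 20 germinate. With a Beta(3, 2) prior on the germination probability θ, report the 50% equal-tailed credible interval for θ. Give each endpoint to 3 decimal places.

[0.472, 0.574]

Posterior: Beta(3+20, 2+19) = Beta(23, 21).
Equal-tailed 50% interval: the 0.25 and 0.75 quantiles of Beta(23, 21).
Posterior mean ≈ 0.523, SD ≈ 0.074; a Normal approximation gives roughly [0.473, 0.573].
Exact: F⁻¹(0.25) = 0.472; F⁻¹(0.75) = 0.574.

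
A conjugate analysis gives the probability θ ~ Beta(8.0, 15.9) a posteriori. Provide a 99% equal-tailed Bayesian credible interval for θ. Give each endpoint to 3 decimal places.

[0.125, 0.594]

Posterior: Beta(8.0, 15.9).
Equal-tailed 99% interval: the 0.005 and 0.995 quantiles of Beta(8.0, 15.9).
Posterior mean ≈ 0.335, SD ≈ 0.095; a Normal approximation gives roughly [0.091, 0.578].
Exact: F⁻¹(0.005) = 0.125; F⁻¹(0.995) = 0.594.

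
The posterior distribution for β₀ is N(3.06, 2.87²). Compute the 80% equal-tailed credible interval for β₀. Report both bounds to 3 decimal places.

[-0.618, 6.738]

The posterior is symmetric, so the 80% equal-tailed interval is β₀ = 3.06 ± z·2.87 with z = 1.282.
Half-width: 1.282 × 2.87 = 3.678.
3.06 − 3.678 = -0.618; 3.06 + 3.678 = 6.738.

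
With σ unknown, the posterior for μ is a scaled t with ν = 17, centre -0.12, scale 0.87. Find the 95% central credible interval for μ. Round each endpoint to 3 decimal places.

The t_17 distribution is symmetric; the 95% interval is -0.12 ± t·0.87 with t_{0.975,17} = 2.110.
Half-width: 2.110 × 0.87 = 1.836.
-0.12 − 1.836 = -1.956; -0.12 + 1.836 = 1.716.

[-1.956, 1.716]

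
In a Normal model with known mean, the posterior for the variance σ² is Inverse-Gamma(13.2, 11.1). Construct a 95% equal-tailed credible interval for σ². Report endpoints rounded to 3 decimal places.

[0.523, 1.571]

Inverse-Gamma(13.2, 11.1) quantiles: F⁻¹(0.025) and F⁻¹(0.975).
Equivalently, 1/σ² ~ Gamma(13.2, rate = 11.1); invert its 0.975 and 0.025 quantiles.
Posterior mean ≈ 0.910, SD ≈ 0.272; a Normal approximation gives roughly [0.377, 1.443].
Exact: lower = 0.523; upper = 1.571.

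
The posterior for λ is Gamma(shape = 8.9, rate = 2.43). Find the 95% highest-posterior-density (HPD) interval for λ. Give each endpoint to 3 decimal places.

The posterior is unimodal and skewed, so the HPD interval has equal density at both endpoints and is the shortest 95% interval.
Solving f(1.464) = f(6.109) with F(6.109) − F(1.464) = 0.95 gives [1.464, 6.109].
For comparison, the equal-tailed interval is [1.666, 6.432]; the HPD is narrower and shifted toward the mode.

[1.464, 6.109]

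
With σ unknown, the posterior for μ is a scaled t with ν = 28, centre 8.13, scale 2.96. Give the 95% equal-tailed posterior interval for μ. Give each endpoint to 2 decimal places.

[2.07, 14.19]

The t_28 distribution is symmetric; the 95% interval is 8.13 ± t·2.96 with t_{0.975,28} = 2.048.
Half-width: 2.048 × 2.96 = 6.06.
8.13 − 6.06 = 2.07; 8.13 + 6.06 = 14.19.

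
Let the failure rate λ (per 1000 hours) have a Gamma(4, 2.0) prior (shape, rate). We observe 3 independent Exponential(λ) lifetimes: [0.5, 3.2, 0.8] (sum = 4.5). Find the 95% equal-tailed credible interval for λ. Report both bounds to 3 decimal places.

[0.433, 2.009]

Posterior: Gamma(4+3, 2.0+4.5) = Gamma(7, 6.5) (shape, rate).
Equal-tailed 95% interval: Gamma(7, 6.5) quantiles at 0.025 and 0.975.
Posterior mean ≈ 1.077, SD ≈ 0.407; a Normal approximation gives roughly [0.279, 1.875].
Exact: lower = 0.433; upper = 2.009.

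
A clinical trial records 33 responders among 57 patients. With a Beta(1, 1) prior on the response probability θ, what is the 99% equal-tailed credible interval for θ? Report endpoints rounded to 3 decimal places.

Posterior: Beta(1+33, 1+24) = Beta(34, 25).
Equal-tailed 99% interval: the 0.005 and 0.995 quantiles of Beta(34, 25).
Posterior mean ≈ 0.576, SD ≈ 0.064; a Normal approximation gives roughly [0.412, 0.741].
Exact: F⁻¹(0.005) = 0.410; F⁻¹(0.995) = 0.733.

[0.410, 0.733]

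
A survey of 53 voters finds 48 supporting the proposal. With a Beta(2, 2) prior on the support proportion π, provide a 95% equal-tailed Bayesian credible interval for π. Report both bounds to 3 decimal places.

[0.781, 0.948]

Posterior: Beta(2+48, 2+5) = Beta(50, 7).
Equal-tailed 95% interval: the 0.025 and 0.975 quantiles of Beta(50, 7).
Posterior mean ≈ 0.877, SD ≈ 0.043; a Normal approximation gives roughly [0.793, 0.962].
Exact: F⁻¹(0.025) = 0.781; F⁻¹(0.975) = 0.948.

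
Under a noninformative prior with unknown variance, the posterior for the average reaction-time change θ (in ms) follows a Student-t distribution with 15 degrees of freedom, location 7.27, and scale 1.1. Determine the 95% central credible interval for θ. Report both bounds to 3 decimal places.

The t_15 distribution is symmetric; the 95% interval is 7.27 ± t·1.1 with t_{0.975,15} = 2.131.
Half-width: 2.131 × 1.1 = 2.345.
7.27 − 2.345 = 4.925; 7.27 + 2.345 = 9.615.

[4.925, 9.615]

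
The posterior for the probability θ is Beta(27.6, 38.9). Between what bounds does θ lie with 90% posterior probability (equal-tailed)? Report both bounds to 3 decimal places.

[0.318, 0.515]

Posterior: Beta(27.6, 38.9).
Equal-tailed 90% interval: the 0.05 and 0.95 quantiles of Beta(27.6, 38.9).
Posterior mean ≈ 0.415, SD ≈ 0.060; a Normal approximation gives roughly [0.316, 0.514].
Exact: F⁻¹(0.05) = 0.318; F⁻¹(0.95) = 0.515.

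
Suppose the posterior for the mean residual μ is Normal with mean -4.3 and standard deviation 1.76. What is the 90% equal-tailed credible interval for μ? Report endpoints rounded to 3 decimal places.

[-7.195, -1.405]

The posterior is symmetric, so the 90% equal-tailed interval is μ = -4.3 ± z·1.76 with z = 1.645.
Half-width: 1.645 × 1.76 = 2.895.
-4.3 − 2.895 = -7.195; -4.3 + 2.895 = -1.405.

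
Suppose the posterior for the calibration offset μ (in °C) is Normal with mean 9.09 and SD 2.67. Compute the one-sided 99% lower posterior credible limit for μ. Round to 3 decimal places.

2.879

Need L with P(μ ≥ L) = 0.99: L = 9.09 − z_{0.01}·2.67.
z = 2.326; L = 9.09 − 2.326 × 2.67 = 2.879.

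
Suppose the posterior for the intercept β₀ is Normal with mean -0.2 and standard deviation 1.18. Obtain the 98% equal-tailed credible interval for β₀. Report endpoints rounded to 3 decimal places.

[-2.945, 2.545]

The posterior is symmetric, so the 98% equal-tailed interval is β₀ = -0.2 ± z·1.18 with z = 2.326.
Half-width: 2.326 × 1.18 = 2.745.
-0.2 − 2.745 = -2.945; -0.2 + 2.745 = 2.545.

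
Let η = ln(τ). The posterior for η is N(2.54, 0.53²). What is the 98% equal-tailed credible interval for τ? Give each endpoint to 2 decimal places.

[3.70, 43.51]

On the log scale the 98% interval is 2.54 ± 2.326 × 0.53 = [1.3070, 3.7730].
Exponentiate: [e^1.3070, e^3.7730] = [3.70, 43.51].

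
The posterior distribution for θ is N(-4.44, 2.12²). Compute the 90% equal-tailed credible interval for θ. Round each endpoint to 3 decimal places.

[-7.927, -0.953]

The posterior is symmetric, so the 90% equal-tailed interval is θ = -4.44 ± z·2.12 with z = 1.645.
Half-width: 1.645 × 2.12 = 3.487.
-4.44 − 3.487 = -7.927; -4.44 + 3.487 = -0.953.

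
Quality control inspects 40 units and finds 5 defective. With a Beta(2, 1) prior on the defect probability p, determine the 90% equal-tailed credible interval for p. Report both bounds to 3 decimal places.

Posterior: Beta(2+5, 1+35) = Beta(7, 36).
Equal-tailed 90% interval: the 0.05 and 0.95 quantiles of Beta(7, 36).
Posterior mean ≈ 0.163, SD ≈ 0.056; a Normal approximation gives roughly [0.071, 0.254].
Exact: F⁻¹(0.05) = 0.081; F⁻¹(0.95) = 0.263.

[0.081, 0.263]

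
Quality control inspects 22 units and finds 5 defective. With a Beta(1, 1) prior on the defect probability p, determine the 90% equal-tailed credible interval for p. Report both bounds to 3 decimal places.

Posterior: Beta(1+5, 1+17) = Beta(6, 18).
Equal-tailed 90% interval: the 0.05 and 0.95 quantiles of Beta(6, 18).
Posterior mean ≈ 0.250, SD ≈ 0.087; a Normal approximation gives roughly [0.108, 0.392].
Exact: F⁻¹(0.05) = 0.120; F⁻¹(0.95) = 0.404.

[0.120, 0.404]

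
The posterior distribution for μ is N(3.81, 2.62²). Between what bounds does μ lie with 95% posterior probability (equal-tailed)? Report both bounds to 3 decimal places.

The posterior is symmetric, so the 95% equal-tailed interval is μ = 3.81 ± z·2.62 with z = 1.960.
Half-width: 1.960 × 2.62 = 5.135.
3.81 − 5.135 = -1.325; 3.81 + 5.135 = 8.945.

[-1.325, 8.945]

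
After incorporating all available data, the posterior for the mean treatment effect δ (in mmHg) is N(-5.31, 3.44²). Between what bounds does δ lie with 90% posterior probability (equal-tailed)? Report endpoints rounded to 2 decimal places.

The posterior is symmetric, so the 90% equal-tailed interval is δ = -5.31 ± z·3.44 with z = 1.645.
Half-width: 1.645 × 3.44 = 5.66.
-5.31 − 5.66 = -10.97; -5.31 + 5.66 = 0.35.

[-10.97, 0.35]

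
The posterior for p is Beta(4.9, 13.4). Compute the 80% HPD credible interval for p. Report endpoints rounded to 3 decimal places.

The posterior is unimodal and skewed, so the HPD interval has equal density at both endpoints and is the shortest 80% interval.
Solving f(0.127) = f(0.383) with F(0.383) − F(0.127) = 0.80 gives [0.127, 0.383].
For comparison, the equal-tailed interval is [0.143, 0.404]; the HPD is narrower and shifted toward the mode.

[0.127, 0.383]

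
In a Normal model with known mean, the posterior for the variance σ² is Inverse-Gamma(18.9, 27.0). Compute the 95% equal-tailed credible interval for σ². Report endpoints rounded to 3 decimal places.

Inverse-Gamma(18.9, 27.0) quantiles: F⁻¹(0.025) and F⁻¹(0.975).
Equivalently, 1/σ² ~ Gamma(18.9, rate = 27.0); invert its 0.975 and 0.025 quantiles.
Posterior mean ≈ 1.508, SD ≈ 0.367; a Normal approximation gives roughly [0.789, 2.228].
Exact: lower = 0.953; upper = 2.376.

[0.953, 2.376]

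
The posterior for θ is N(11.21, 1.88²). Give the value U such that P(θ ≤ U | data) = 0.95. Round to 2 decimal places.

14.30

Need U with P(θ ≤ U) = 0.95: U = 11.21 + z_{0.05}·1.88.
z = 1.645; U = 11.21 + 1.645 × 1.88 = 14.30.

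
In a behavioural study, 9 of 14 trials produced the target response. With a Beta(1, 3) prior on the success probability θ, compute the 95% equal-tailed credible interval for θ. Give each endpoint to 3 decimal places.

Posterior: Beta(1+9, 3+5) = Beta(10, 8).
Equal-tailed 95% interval: the 0.025 and 0.975 quantiles of Beta(10, 8).
Posterior mean ≈ 0.556, SD ≈ 0.114; a Normal approximation gives roughly [0.332, 0.779].
Exact: F⁻¹(0.025) = 0.329; F⁻¹(0.975) = 0.770.

[0.329, 0.770]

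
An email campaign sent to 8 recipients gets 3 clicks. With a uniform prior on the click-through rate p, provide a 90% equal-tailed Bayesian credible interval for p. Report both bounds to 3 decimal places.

[0.169, 0.655]

Posterior: Beta(1+3, 1+5) = Beta(4, 6).
Equal-tailed 90% interval: the 0.05 and 0.95 quantiles of Beta(4, 6).
Posterior mean ≈ 0.400, SD ≈ 0.148; a Normal approximation gives roughly [0.157, 0.643].
Exact: F⁻¹(0.05) = 0.169; F⁻¹(0.95) = 0.655.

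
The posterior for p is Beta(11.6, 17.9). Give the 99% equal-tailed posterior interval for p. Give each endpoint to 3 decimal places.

Posterior: Beta(11.6, 17.9).
Equal-tailed 99% interval: the 0.005 and 0.995 quantiles of Beta(11.6, 17.9).
Posterior mean ≈ 0.393, SD ≈ 0.088; a Normal approximation gives roughly [0.165, 0.621].
Exact: F⁻¹(0.005) = 0.186; F⁻¹(0.995) = 0.627.

[0.186, 0.627]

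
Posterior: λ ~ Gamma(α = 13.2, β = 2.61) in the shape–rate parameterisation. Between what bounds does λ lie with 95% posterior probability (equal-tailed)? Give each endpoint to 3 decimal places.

[2.708, 8.129]

Posterior: Gamma(shape 13.2, rate 2.61).
Equal-tailed 95% interval: Gamma(13.2, 2.61) quantiles at 0.025 and 0.975.
Posterior mean ≈ 5.057, SD ≈ 1.392; a Normal approximation gives roughly [2.329, 7.786].
Exact: lower = 2.708; upper = 8.129.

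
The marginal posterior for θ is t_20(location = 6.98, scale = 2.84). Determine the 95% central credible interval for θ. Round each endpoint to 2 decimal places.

The t_20 distribution is symmetric; the 95% interval is 6.98 ± t·2.84 with t_{0.975,20} = 2.086.
Half-width: 2.086 × 2.84 = 5.92.
6.98 − 5.92 = 1.06; 6.98 + 5.92 = 12.90.

[1.06, 12.90]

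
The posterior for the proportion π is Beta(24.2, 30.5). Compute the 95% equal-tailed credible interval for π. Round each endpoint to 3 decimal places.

[0.315, 0.574]

Posterior: Beta(24.2, 30.5).
Equal-tailed 95% interval: the 0.025 and 0.975 quantiles of Beta(24.2, 30.5).
Posterior mean ≈ 0.442, SD ≈ 0.067; a Normal approximation gives roughly [0.312, 0.573].
Exact: F⁻¹(0.025) = 0.315; F⁻¹(0.975) = 0.574.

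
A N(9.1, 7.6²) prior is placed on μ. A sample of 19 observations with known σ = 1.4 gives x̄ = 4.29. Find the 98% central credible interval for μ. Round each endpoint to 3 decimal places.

Posterior precision = 1/7.6² + 19/1.4² = 0.0173 + 9.6939 = 9.7112, so posterior SD = 0.3209.
Posterior mean = (9.1/7.6² + 19·4.29/1.4²) / 9.7112 = 4.2986.
Interval: 4.2986 ± 2.326 × 0.3209 → [3.552, 5.045].

[3.552, 5.045]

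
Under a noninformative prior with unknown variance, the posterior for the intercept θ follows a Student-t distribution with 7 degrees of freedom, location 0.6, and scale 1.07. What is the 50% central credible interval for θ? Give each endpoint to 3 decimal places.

[-0.161, 1.361]

The t_7 distribution is symmetric; the 50% interval is 0.6 ± t·1.07 with t_{0.75,7} = 0.711.
Half-width: 0.711 × 1.07 = 0.761.
0.6 − 0.761 = -0.161; 0.6 + 0.761 = 1.361.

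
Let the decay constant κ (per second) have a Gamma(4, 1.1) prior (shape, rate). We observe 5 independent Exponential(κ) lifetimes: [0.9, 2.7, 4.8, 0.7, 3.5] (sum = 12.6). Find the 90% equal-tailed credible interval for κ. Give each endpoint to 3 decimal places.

Posterior: Gamma(4+5, 1.1+12.6) = Gamma(9, 13.7) (shape, rate).
Equal-tailed 90% interval: Gamma(9, 13.7) quantiles at 0.05 and 0.95.
Posterior mean ≈ 0.657, SD ≈ 0.219; a Normal approximation gives roughly [0.297, 1.017].
Exact: lower = 0.343; upper = 1.054.

[0.343, 1.054]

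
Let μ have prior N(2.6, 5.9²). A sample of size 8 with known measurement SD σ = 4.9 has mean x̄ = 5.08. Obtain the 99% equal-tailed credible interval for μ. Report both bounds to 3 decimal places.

[0.602, 9.165]

Posterior precision = 1/5.9² + 8/4.9² = 0.0287 + 0.3332 = 0.3619, so posterior SD = 1.6622.
Posterior mean = (2.6/5.9² + 8·5.08/4.9²) / 0.3619 = 4.8832.
Interval: 4.8832 ± 2.576 × 1.6622 → [0.602, 9.165].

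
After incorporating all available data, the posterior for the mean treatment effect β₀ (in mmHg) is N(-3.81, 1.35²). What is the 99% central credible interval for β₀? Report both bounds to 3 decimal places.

The posterior is symmetric, so the 99% equal-tailed interval is β₀ = -3.81 ± z·1.35 with z = 2.576.
Half-width: 2.576 × 1.35 = 3.477.
-3.81 − 3.477 = -7.287; -3.81 + 3.477 = -0.333.

[-7.287, -0.333]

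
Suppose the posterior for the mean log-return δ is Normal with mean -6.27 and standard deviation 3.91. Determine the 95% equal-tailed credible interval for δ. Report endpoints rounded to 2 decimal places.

[-13.93, 1.39]

The posterior is symmetric, so the 95% equal-tailed interval is δ = -6.27 ± z·3.91 with z = 1.960.
Half-width: 1.960 × 3.91 = 7.66.
-6.27 − 7.66 = -13.93; -6.27 + 7.66 = 1.39.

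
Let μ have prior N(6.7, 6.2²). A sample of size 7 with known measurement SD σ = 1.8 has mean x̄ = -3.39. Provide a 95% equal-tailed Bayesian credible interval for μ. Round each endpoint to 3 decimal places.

[-4.595, -1.944]

Posterior precision = 1/6.2² + 7/1.8² = 0.0260 + 2.1605 = 2.1865, so posterior SD = 0.6763.
Posterior mean = (6.7/6.2² + 7·-3.39/1.8²) / 2.1865 = -3.2700.
Interval: -3.2700 ± 1.960 × 0.6763 → [-4.595, -1.944].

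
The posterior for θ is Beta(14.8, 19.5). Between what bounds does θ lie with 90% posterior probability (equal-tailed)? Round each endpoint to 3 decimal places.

[0.296, 0.571]

Posterior: Beta(14.8, 19.5).
Equal-tailed 90% interval: the 0.05 and 0.95 quantiles of Beta(14.8, 19.5).
Posterior mean ≈ 0.431, SD ≈ 0.083; a Normal approximation gives roughly [0.294, 0.569].
Exact: F⁻¹(0.05) = 0.296; F⁻¹(0.95) = 0.571.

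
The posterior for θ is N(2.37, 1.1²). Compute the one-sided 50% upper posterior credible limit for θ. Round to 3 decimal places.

2.370

Need U with P(θ ≤ U) = 0.50: U = 2.37 + z_{0.5}·1.1.
z = 0.000; U = 2.37 + 0.000 × 1.1 = 2.370.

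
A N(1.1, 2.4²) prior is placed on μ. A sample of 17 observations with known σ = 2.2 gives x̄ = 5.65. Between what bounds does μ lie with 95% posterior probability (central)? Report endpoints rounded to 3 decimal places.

Posterior precision = 1/2.4² + 17/2.2² = 0.1736 + 3.5124 = 3.6860, so posterior SD = 0.5209.
Posterior mean = (1.1/2.4² + 17·5.65/2.2²) / 3.6860 = 5.4357.
Interval: 5.4357 ± 1.960 × 0.5209 → [4.415, 6.457].

[4.415, 6.457]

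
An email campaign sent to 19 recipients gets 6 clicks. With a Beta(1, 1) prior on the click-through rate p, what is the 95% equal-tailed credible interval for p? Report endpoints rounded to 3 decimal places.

[0.154, 0.543]

Posterior: Beta(1+6, 1+13) = Beta(7, 14).
Equal-tailed 95% interval: the 0.025 and 0.975 quantiles of Beta(7, 14).
Posterior mean ≈ 0.333, SD ≈ 0.101; a Normal approximation gives roughly [0.136, 0.530].
Exact: F⁻¹(0.025) = 0.154; F⁻¹(0.975) = 0.543.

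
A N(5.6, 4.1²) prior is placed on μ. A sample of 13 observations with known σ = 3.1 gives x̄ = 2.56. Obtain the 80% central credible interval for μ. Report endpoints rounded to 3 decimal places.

Posterior precision = 1/4.1² + 13/3.1² = 0.0595 + 1.3528 = 1.4122, so posterior SD = 0.8415.
Posterior mean = (5.6/4.1² + 13·2.56/3.1²) / 1.4122 = 2.6881.
Interval: 2.6881 ± 1.282 × 0.8415 → [1.610, 3.766].

[1.610, 3.766]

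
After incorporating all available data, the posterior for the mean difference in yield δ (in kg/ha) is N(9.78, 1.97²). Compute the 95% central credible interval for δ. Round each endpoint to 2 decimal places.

The posterior is symmetric, so the 95% equal-tailed interval is δ = 9.78 ± z·1.97 with z = 1.960.
Half-width: 1.960 × 1.97 = 3.86.
9.78 − 3.86 = 5.92; 9.78 + 3.86 = 13.64.

[5.92, 13.64]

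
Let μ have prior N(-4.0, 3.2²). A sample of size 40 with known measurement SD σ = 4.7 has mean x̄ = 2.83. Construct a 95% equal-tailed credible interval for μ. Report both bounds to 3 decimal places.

[1.062, 3.899]

Posterior precision = 1/3.2² + 40/4.7² = 0.0977 + 1.8108 = 1.9084, so posterior SD = 0.7239.
Posterior mean = (-4.0/3.2² + 40·2.83/4.7²) / 1.9084 = 2.4805.
Interval: 2.4805 ± 1.960 × 0.7239 → [1.062, 3.899].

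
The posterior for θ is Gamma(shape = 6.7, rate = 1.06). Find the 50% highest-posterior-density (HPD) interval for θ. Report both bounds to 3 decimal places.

[3.980, 7.070]

The posterior is unimodal and skewed, so the HPD interval has equal density at both endpoints and is the shortest 50% interval.
Solving f(3.980) = f(7.070) with F(7.070) − F(3.980) = 0.50 gives [3.980, 7.070].
For comparison, the equal-tailed interval is [4.549, 7.754]; the HPD is narrower and shifted toward the mode.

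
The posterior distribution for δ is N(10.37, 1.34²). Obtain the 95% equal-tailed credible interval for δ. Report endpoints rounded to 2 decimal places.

[7.74, 13.00]

The posterior is symmetric, so the 95% equal-tailed interval is δ = 10.37 ± z·1.34 with z = 1.960.
Half-width: 1.960 × 1.34 = 2.63.
10.37 − 2.63 = 7.74; 10.37 + 2.63 = 13.00.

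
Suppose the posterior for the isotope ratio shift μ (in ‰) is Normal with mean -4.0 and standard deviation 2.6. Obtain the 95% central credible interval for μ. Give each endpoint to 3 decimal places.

[-9.096, 1.096]

The posterior is symmetric, so the 95% equal-tailed interval is μ = -4.0 ± z·2.6 with z = 1.960.
Half-width: 1.960 × 2.6 = 5.096.
-4.0 − 5.096 = -9.096; -4.0 + 5.096 = 1.096.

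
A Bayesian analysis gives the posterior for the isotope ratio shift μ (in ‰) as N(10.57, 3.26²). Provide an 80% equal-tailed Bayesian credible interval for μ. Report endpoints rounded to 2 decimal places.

The posterior is symmetric, so the 80% equal-tailed interval is μ = 10.57 ± z·3.26 with z = 1.282.
Half-width: 1.282 × 3.26 = 4.18.
10.57 − 4.18 = 6.39; 10.57 + 4.18 = 14.75.

[6.39, 14.75]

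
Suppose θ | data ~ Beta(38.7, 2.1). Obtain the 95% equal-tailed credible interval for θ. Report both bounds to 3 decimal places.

Posterior: Beta(38.7, 2.1).
Equal-tailed 95% interval: the 0.025 and 0.975 quantiles of Beta(38.7, 2.1).
Posterior mean ≈ 0.949, SD ≈ 0.034; a Normal approximation gives roughly [0.882, 1.016].
Exact: F⁻¹(0.025) = 0.864; F⁻¹(0.975) = 0.993.

[0.864, 0.993]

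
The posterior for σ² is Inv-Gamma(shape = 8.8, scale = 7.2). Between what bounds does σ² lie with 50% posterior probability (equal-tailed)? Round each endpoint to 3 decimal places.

Inverse-Gamma(8.8, 7.2) quantiles: F⁻¹(0.25) and F⁻¹(0.75).
Equivalently, 1/σ² ~ Gamma(8.8, rate = 7.2); invert its 0.75 and 0.25 quantiles.
Posterior mean ≈ 0.923, SD ≈ 0.354; a Normal approximation gives roughly [0.684, 1.162].
Exact: lower = 0.681; upper = 1.081.

[0.681, 1.081]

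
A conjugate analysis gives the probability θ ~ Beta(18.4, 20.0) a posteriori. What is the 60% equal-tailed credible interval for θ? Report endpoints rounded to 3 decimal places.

Posterior: Beta(18.4, 20.0).
Equal-tailed 60% interval: the 0.2 and 0.8 quantiles of Beta(18.4, 20.0).
Posterior mean ≈ 0.479, SD ≈ 0.080; a Normal approximation gives roughly [0.412, 0.546].
Exact: F⁻¹(0.2) = 0.411; F⁻¹(0.8) = 0.547.

[0.411, 0.547]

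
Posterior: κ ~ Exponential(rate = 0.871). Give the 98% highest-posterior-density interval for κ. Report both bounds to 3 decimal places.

[0.000, 4.491]

The exponential density is strictly decreasing on [0, ∞), so the HPD interval is anchored at 0: [0, q] with P(κ ≤ q) = 0.98.
q = −ln(1 − 0.98) / 0.871 = 3.9120 / 0.871 = 4.491.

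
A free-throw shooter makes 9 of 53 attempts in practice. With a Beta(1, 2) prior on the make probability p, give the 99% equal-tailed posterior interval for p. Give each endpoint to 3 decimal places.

[0.071, 0.328]

Posterior: Beta(1+9, 2+44) = Beta(10, 46).
Equal-tailed 99% interval: the 0.005 and 0.995 quantiles of Beta(10, 46).
Posterior mean ≈ 0.179, SD ≈ 0.051; a Normal approximation gives roughly [0.048, 0.309].
Exact: F⁻¹(0.005) = 0.071; F⁻¹(0.995) = 0.328.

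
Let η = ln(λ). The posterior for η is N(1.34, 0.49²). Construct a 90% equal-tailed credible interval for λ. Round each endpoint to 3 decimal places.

[1.706, 8.550]

On the log scale the 90% interval is 1.34 ± 1.645 × 0.49 = [0.5340, 2.1460].
Exponentiate: [e^0.5340, e^2.1460] = [1.706, 8.550].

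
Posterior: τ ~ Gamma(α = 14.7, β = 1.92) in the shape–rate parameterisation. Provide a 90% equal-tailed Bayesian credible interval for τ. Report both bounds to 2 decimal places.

[4.69, 11.21]

Posterior: Gamma(shape 14.7, rate 1.92).
Equal-tailed 90% interval: Gamma(14.7, 1.92) quantiles at 0.05 and 0.95.
Posterior mean ≈ 7.66, SD ≈ 2.00; a Normal approximation gives roughly [4.37, 10.94].
Exact: lower = 4.69; upper = 11.21.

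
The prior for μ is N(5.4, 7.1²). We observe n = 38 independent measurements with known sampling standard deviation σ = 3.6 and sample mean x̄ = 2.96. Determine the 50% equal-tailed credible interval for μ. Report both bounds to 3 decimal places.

[2.584, 3.369]

Posterior precision = 1/7.1² + 38/3.6² = 0.0198 + 2.9321 = 2.9519, so posterior SD = 0.5820.
Posterior mean = (5.4/7.1² + 38·2.96/3.6²) / 2.9519 = 2.9764.
Interval: 2.9764 ± 0.674 × 0.5820 → [2.584, 3.369].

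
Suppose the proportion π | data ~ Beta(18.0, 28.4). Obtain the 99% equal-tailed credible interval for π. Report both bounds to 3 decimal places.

Posterior: Beta(18.0, 28.4).
Equal-tailed 99% interval: the 0.005 and 0.995 quantiles of Beta(18.0, 28.4).
Posterior mean ≈ 0.388, SD ≈ 0.071; a Normal approximation gives roughly [0.206, 0.570].
Exact: F⁻¹(0.005) = 0.218; F⁻¹(0.995) = 0.576.

[0.218, 0.576]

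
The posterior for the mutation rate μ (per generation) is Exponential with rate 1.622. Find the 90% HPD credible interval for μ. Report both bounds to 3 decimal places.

[0.000, 1.420]

The exponential density is strictly decreasing on [0, ∞), so the HPD interval is anchored at 0: [0, q] with P(μ ≤ q) = 0.90.
q = −ln(1 − 0.90) / 1.622 = 2.3026 / 1.622 = 1.420.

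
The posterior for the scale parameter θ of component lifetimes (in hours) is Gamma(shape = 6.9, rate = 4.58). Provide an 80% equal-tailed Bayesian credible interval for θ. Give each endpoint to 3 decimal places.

Posterior: Gamma(shape 6.9, rate 4.58).
Equal-tailed 80% interval: Gamma(6.9, 4.58) quantiles at 0.1 and 0.9.
Posterior mean ≈ 1.507, SD ≈ 0.574; a Normal approximation gives roughly [0.772, 2.242].
Exact: lower = 0.834; upper = 2.272.

[0.834, 2.272]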